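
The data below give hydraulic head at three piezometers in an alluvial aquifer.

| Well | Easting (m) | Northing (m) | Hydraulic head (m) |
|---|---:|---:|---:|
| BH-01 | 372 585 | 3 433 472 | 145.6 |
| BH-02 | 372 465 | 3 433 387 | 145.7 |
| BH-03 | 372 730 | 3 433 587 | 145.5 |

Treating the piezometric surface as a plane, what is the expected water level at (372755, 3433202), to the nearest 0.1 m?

144.8 m

Differences from BH-01: to BH-02 (Δx, Δy, Δh) = (-120, -85, +0.1); to BH-03 = (145, 115, -0.1).
Determinant of the coordinate differences = (-120)·115 − 145·(-85) = -1475.
∂h/∂x = [(+0.1)·115 − (-0.1)·(-85)] / -1475 = -0.002034
∂h/∂y = [(-120)·(-0.1) − 145·(+0.1)] / -1475 = +0.001695
h(372755, 3433202) = 145.6 + (-0.002034)·(170) + (+0.001695)·(-270) = 145.6 -0.346 -0.458 = 144.797 m.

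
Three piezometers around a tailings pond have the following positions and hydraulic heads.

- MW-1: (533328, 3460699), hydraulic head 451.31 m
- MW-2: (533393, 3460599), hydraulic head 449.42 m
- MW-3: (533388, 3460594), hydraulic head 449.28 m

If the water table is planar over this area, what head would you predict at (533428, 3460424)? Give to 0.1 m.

Taking MW-1 as reference: MW-2−MW-1 = (65, -100, -1.89); MW-3−MW-1 = (60, -105, -2.03).
Determinant of the coordinate differences = 65·(-105) − 60·(-100) = -825.
∂h/∂x = [(-1.89)·(-105) − (-2.03)·(-100)] / -825 = +0.005515
∂h/∂y = [65·(-2.03) − 60·(-1.89)] / -825 = +0.02248
h(533428, 3460424) = 451.31 + (+0.005515)·(100) + (+0.02248)·(-275) = 451.31 +0.552 -6.183 = 445.678 m.

445.7 m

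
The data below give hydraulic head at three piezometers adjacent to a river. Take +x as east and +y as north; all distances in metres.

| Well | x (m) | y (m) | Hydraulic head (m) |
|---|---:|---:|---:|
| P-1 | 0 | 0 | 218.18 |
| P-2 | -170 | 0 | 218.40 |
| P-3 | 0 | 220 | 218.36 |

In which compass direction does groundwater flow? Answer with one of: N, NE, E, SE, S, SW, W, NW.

SE

∂h/∂x = (218.40 − 218.18) / (-170 − 0) = -0.001294
∂h/∂y = (218.36 − 218.18) / (220 − 0) = +0.0008182
Flow = −∇h = (+0.001294 east, -0.0008182 north), which points southeast.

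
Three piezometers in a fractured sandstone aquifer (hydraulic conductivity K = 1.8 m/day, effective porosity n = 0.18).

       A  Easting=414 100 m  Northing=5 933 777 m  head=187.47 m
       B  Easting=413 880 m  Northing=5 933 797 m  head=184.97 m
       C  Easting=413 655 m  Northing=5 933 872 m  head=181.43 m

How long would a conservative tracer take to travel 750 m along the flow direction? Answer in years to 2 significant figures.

10 years

With h = a·x + b·y + c and A as origin, the differences give:
  (-220)·a + 20·b = -2.50
  (-445)·a + 95·b = -6.04
Eliminate b (×95 and ×20, subtract): -12000·a = -116.700 → a = ∂h/∂x = +0.009725
Back-substitute: b = ∂h/∂y = -0.01802.
|∇h| = √(0.009725² + -0.01802²) = 0.02048
Seepage velocity v = K·i/n = 1.8 × 0.02048 / 0.18 = 0.2048 m/day.
t = 750 / 0.2048 = 3662 days = 10 years.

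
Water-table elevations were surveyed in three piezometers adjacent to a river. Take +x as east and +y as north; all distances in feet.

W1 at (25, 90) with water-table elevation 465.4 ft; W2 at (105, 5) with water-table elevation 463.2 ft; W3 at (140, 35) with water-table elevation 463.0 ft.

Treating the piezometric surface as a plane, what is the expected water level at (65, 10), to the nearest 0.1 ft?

With h = a·x + b·y + c and W1 as origin, the differences give:
  80·a + (-85)·b = -2.2
  115·a + (-55)·b = -2.4
Eliminate b (×(-55) and ×(-85), subtract): 5375·a = -83.00 → a = ∂h/∂x = -0.01544
Back-substitute: b = ∂h/∂y = +0.01135.
h(65, 10) = 465.4 + (-0.01544)·(40) + (+0.01135)·(-80) = 465.4 -0.618 -0.908 = 463.874 ft.

463.9 ft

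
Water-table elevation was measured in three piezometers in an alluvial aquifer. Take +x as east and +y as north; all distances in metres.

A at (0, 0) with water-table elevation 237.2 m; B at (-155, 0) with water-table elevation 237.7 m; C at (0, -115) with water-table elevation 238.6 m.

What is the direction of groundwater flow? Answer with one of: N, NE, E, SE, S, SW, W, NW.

N

∂h/∂x = (237.7 − 237.2) / (-155 − 0) = -0.003226
∂h/∂y = (238.6 − 237.2) / (-115 − 0) = -0.01217
Flow = −∇h = (+0.003226 east, +0.01217 north), which points north.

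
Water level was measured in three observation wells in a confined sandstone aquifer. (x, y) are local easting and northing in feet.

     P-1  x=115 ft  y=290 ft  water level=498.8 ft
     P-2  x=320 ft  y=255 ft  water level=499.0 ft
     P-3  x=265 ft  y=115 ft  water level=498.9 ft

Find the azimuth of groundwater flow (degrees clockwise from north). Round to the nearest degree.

253°

Taking P-1 as reference: P-2−P-1 = (205, -35, +0.2); P-3−P-1 = (150, -175, +0.1).
Determinant of the coordinate differences = 205·(-175) − 150·(-35) = -30625.
∂h/∂x = [(+0.2)·(-175) − (+0.1)·(-35)] / -30625 = +0.001029
∂h/∂y = [205·(+0.1) − 150·(+0.2)] / -30625 = +0.0003102
Flow direction (−∇h) has components (-0.001029 E, -0.0003102 N).
Azimuth = atan2(E, N) = atan2(-0.001029, -0.0003102) = 253.2° ≈ 253°.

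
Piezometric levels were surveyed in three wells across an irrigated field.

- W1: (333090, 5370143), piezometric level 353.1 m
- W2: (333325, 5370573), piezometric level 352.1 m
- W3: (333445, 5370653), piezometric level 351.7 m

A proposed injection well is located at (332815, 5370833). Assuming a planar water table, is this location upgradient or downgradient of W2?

Taking W1 as reference: W2−W1 = (235, 430, -1.0); W3−W1 = (355, 510, -1.4).
Solve a·Δx + b·Δy = Δh: det = 235·510 − 355·430 = -32800.
∂h/∂x = [(-1.0)·510 − (-1.4)·430] / -32800 = -0.002805
∂h/∂y = [235·(-1.4) − 355·(-1.0)] / -32800 = -0.0007927
Head at (332815, 5370833) = 353.1 + (-0.002805)·(-275) + (-0.0007927)·(690) = 353.32 m.
That is higher than the 352.1 m at W2, so the point is upgradient.

upgradient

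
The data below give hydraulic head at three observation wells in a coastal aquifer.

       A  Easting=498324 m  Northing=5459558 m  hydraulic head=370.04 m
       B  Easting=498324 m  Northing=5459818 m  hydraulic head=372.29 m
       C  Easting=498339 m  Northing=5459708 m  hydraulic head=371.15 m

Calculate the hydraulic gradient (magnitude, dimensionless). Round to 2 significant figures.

0.015

Taking A as reference: B−A = (0, 260, +2.25); C−A = (15, 150, +1.11).
Determinant of the coordinate differences = 0·150 − 15·260 = -3900.
∂h/∂x = [(+2.25)·150 − (+1.11)·260] / -3900 = -0.01254
∂h/∂y = [0·(+1.11) − 15·(+2.25)] / -3900 = +0.008654
|∇h| = √(-0.01254² + 0.008654²) = 0.01524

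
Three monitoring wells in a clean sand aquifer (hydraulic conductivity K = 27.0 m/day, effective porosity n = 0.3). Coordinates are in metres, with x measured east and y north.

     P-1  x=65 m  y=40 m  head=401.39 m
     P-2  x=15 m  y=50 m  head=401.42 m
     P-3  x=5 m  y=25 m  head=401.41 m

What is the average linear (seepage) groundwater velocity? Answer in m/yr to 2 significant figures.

25 m/yr

Taking P-1 as reference: P-2−P-1 = (-50, 10, +0.03); P-3−P-1 = (-60, -15, +0.02).
Solve a·Δx + b·Δy = Δh: det = (-50)·(-15) − (-60)·10 = 1350.
∂h/∂x = [(+0.03)·(-15) − (+0.02)·10] / 1350 = -0.0004815
∂h/∂y = [(-50)·(+0.02) − (-60)·(+0.03)] / 1350 = +0.0005926
|∇h| = √(-0.0004815² + 0.0005926²) = 0.0007636
Seepage velocity v = K·i/n = 27.0 × 0.0007636 / 0.3 = 0.06872 m/day = 25.1 m/yr.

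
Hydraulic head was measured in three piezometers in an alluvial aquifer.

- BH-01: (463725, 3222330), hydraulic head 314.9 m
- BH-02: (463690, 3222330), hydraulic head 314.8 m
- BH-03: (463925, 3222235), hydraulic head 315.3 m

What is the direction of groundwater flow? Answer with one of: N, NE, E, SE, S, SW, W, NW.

With h = a·x + b·y + c and BH-01 as origin, the differences give:
  (-35)·a + 0·b = -0.1
  200·a + (-95)·b = +0.4
Eliminate b (×(-95) and ×0, subtract): 3325·a = 9.50 → a = ∂h/∂x = +0.002857
Back-substitute: b = ∂h/∂y = +0.001805.
Flow = −∇h = (-0.002857 east, -0.001805 north), which points southwest.

SW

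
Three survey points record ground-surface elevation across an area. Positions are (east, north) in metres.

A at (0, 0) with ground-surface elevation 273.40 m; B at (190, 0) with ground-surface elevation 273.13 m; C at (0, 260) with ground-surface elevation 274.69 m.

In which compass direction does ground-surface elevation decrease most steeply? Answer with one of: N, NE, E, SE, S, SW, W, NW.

S

∂z/∂x = (273.13 − 273.40) / (190 − 0) = -0.001421
∂z/∂y = (274.69 − 273.40) / (260 − 0) = +0.004962
Steepest decrease is along −∇f = (+0.001421 E, -0.004962 N) → south.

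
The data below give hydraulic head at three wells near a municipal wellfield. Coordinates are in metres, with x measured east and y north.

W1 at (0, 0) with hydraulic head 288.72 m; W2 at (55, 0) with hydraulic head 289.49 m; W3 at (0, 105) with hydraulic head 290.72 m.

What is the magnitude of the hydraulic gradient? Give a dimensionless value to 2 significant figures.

0.024

∂h/∂x = (289.49 − 288.72) / (55 − 0) = +0.01400
∂h/∂y = (290.72 − 288.72) / (105 − 0) = +0.01905
|∇h| = √(0.01400² + 0.01905²) = 0.02364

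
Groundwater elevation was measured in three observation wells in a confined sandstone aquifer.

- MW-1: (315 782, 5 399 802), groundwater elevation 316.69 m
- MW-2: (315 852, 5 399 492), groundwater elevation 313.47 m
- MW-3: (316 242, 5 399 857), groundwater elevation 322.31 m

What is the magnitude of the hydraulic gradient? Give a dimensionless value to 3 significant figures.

Taking MW-1 as reference: MW-2−MW-1 = (70, -310, -3.22); MW-3−MW-1 = (460, 55, +5.62).
Solve a·Δx + b·Δy = Δh: det = 70·55 − 460·(-310) = 146450.
∂h/∂x = [(-3.22)·55 − (+5.62)·(-310)] / 146450 = +0.01069
∂h/∂y = [70·(+5.62) − 460·(-3.22)] / 146450 = +0.01280
|∇h| = √(0.01069² + 0.01280²) = 0.01668

0.0167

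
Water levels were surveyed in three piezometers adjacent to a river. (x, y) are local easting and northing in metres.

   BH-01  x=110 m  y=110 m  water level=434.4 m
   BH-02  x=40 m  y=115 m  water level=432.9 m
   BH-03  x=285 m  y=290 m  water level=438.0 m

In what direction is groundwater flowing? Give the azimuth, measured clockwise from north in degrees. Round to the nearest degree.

Differences from BH-01: to BH-02 (Δx, Δy, Δh) = (-70, 5, -1.5); to BH-03 = (175, 180, +3.6).
Solve a·Δx + b·Δy = Δh: det = (-70)·180 − 175·5 = -13475.
∂h/∂x = [(-1.5)·180 − (+3.6)·5] / -13475 = +0.02137
∂h/∂y = [(-70)·(+3.6) − 175·(-1.5)] / -13475 = -0.0007792
Flow direction (−∇h) has components (-0.02137 E, +0.0007792 N).
Azimuth = atan2(E, N) = atan2(-0.02137, +0.0007792) = 272.1° ≈ 272°.

272°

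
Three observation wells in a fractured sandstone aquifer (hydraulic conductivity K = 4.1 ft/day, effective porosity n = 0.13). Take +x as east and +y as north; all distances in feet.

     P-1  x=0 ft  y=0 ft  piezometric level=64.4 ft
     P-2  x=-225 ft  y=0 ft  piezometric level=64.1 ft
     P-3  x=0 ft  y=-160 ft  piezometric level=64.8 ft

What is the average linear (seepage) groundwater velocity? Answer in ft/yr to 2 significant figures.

33 ft/yr

∂h/∂x = (64.1 − 64.4) / (-225 − 0) = +0.001333
∂h/∂y = (64.8 − 64.4) / (-160 − 0) = -0.002500
|∇h| = √(0.001333² + -0.002500²) = 0.002833
Seepage velocity v = K·i/n = 4.1 × 0.002833 / 0.13 = 0.08935 ft/day = 32.64 ft/yr.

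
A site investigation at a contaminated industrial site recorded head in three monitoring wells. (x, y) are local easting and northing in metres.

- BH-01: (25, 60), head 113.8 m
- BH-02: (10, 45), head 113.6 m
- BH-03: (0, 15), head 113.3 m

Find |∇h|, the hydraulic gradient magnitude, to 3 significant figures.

Taking BH-01 as reference: BH-02−BH-01 = (-15, -15, -0.2); BH-03−BH-01 = (-25, -45, -0.5).
Solve a·Δx + b·Δy = Δh: det = (-15)·(-45) − (-25)·(-15) = 300.
∂h/∂x = [(-0.2)·(-45) − (-0.5)·(-15)] / 300 = +0.005000
∂h/∂y = [(-15)·(-0.5) − (-25)·(-0.2)] / 300 = +0.008333
|∇h| = √(0.005000² + 0.008333²) = 0.009718

0.00972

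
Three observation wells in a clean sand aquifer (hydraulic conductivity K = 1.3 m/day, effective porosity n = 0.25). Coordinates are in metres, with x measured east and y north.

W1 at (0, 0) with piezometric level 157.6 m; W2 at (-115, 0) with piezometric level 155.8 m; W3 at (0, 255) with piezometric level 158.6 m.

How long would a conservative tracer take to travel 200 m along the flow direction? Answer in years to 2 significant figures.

∂h/∂x = (155.8 − 157.6) / (-115 − 0) = +0.01565
∂h/∂y = (158.6 − 157.6) / (255 − 0) = +0.003922
|∇h| = √(0.01565² + 0.003922²) = 0.01613
Seepage velocity v = K·i/n = 1.3 × 0.01613 / 0.25 = 0.08388 m/day.
t = 200 / 0.08388 = 2384 days = 6.53 years.

6.5 years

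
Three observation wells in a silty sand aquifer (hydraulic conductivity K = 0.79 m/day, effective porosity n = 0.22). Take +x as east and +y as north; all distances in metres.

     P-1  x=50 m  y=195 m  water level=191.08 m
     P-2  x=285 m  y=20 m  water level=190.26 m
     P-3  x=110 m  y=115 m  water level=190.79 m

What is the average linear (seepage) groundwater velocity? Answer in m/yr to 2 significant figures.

With h = a·x + b·y + c and P-1 as origin, the differences give:
  235·a + (-175)·b = -0.82
  60·a + (-80)·b = -0.29
Eliminate b (×(-80) and ×(-175), subtract): -8300·a = 14.850 → a = ∂h/∂x = -0.001789
Back-substitute: b = ∂h/∂y = +0.002283.
|∇h| = √(-0.001789² + 0.002283²) = 0.0029
Seepage velocity v = K·i/n = 0.79 × 0.0029 / 0.22 = 0.01041 m/day = 3.802 m/yr.

3.8 m/yr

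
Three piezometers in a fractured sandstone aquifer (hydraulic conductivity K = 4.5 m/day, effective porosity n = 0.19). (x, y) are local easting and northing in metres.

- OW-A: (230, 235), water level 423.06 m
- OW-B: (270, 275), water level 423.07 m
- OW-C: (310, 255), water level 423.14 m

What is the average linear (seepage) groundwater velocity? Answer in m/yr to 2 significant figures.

14 m/yr

Differences from OW-A: to OW-B (Δx, Δy, Δh) = (40, 40, +0.01); to OW-C = (80, 20, +0.08).
Solve a·Δx + b·Δy = Δh: det = 40·20 − 80·40 = -2400.
∂h/∂x = [(+0.01)·20 − (+0.08)·40] / -2400 = +0.001250
∂h/∂y = [40·(+0.08) − 80·(+0.01)] / -2400 = -0.001000
|∇h| = √(0.001250² + -0.001000²) = 0.001601
Seepage velocity v = K·i/n = 4.5 × 0.001601 / 0.19 = 0.03792 m/day = 13.85 m/yr.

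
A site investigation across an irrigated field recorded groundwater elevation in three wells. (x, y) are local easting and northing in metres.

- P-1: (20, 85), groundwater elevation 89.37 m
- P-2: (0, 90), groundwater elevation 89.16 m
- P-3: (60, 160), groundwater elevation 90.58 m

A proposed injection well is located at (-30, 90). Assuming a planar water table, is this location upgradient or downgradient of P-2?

With h = a·x + b·y + c and P-1 as origin, the differences give:
  (-20)·a + 5·b = -0.21
  40·a + 75·b = +1.21
Eliminate b (×75 and ×5, subtract): -1700·a = -21.800 → a = ∂h/∂x = +0.01282
Back-substitute: b = ∂h/∂y = +0.009294.
Head at (-30, 90) = 89.37 + (+0.01282)·(-50) + (+0.009294)·(5) = 88.78 m.
That is lower than the 89.16 m at P-2, so the point is downgradient.

downgradient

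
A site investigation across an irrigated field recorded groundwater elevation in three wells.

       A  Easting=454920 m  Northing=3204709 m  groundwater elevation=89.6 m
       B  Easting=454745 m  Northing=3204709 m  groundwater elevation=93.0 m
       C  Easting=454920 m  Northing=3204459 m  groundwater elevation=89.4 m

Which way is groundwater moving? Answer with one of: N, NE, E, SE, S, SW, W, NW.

∂h/∂x = (93.0 − 89.6) / (454745 − 454920) = -0.01943
∂h/∂y = (89.4 − 89.6) / (3204459 − 3204709) = +0.0008000
Flow = −∇h = (+0.01943 east, -0.0008000 north), which points east.

E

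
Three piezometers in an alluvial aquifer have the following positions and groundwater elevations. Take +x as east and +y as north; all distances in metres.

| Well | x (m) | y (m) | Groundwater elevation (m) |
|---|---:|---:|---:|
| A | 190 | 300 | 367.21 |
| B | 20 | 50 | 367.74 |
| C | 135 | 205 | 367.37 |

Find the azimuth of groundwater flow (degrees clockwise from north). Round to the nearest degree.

101°

Differences from A: to B (Δx, Δy, Δh) = (-170, -250, +0.53); to C = (-55, -95, +0.16).
Determinant of the coordinate differences = (-170)·(-95) − (-55)·(-250) = 2400.
∂h/∂x = [(+0.53)·(-95) − (+0.16)·(-250)] / 2400 = -0.004312
∂h/∂y = [(-170)·(+0.16) − (-55)·(+0.53)] / 2400 = +0.0008125
Flow direction (−∇h) has components (+0.004312 E, -0.0008125 N).
Azimuth = atan2(E, N) = atan2(+0.004312, -0.0008125) = 100.7° ≈ 101°.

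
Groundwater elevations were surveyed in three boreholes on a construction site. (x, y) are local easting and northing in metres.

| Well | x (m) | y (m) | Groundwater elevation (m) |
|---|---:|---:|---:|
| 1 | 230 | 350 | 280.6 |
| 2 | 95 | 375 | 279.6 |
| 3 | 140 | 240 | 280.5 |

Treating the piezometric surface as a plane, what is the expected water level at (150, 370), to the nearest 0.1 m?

280.0 m

Taking 1 as reference: 2−1 = (-135, 25, -1.0); 3−1 = (-90, -110, -0.1).
Determinant of the coordinate differences = (-135)·(-110) − (-90)·25 = 17100.
∂h/∂x = [(-1.0)·(-110) − (-0.1)·25] / 17100 = +0.006579
∂h/∂y = [(-135)·(-0.1) − (-90)·(-1.0)] / 17100 = -0.004474
h(150, 370) = 280.6 + (+0.006579)·(-80) + (-0.004474)·(20) = 280.6 -0.526 -0.089 = 279.984 m.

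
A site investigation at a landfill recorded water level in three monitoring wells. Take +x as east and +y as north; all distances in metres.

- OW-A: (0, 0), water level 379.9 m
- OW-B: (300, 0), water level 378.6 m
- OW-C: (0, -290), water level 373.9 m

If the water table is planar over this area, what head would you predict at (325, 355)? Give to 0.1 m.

385.8 m

∂h/∂x = (378.6 − 379.9) / (300 − 0) = -0.004333
∂h/∂y = (373.9 − 379.9) / (-290 − 0) = +0.02069
h(325, 355) = 379.9 + (-0.004333)·(325) + (+0.02069)·(355) = 379.9 -1.408 +7.345 = 385.836 m.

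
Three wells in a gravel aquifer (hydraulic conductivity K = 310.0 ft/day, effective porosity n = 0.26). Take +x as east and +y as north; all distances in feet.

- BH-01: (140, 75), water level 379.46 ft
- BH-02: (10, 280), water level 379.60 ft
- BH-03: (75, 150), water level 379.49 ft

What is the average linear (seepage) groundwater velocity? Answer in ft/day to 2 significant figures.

Three-point gradient (reference BH-01): Δ to BH-02 = (-130, 205, +0.14), Δ to BH-03 = (-65, 75, +0.03).
∂h/∂x = +0.001217, ∂h/∂y = +0.001455 (det = 3575).
|∇h| = √(0.001217² + 0.001455²) = 0.001897
Seepage velocity v = K·i/n = 310.0 × 0.001897 / 0.26 = 2.262 ft/day.

2.3 ft/day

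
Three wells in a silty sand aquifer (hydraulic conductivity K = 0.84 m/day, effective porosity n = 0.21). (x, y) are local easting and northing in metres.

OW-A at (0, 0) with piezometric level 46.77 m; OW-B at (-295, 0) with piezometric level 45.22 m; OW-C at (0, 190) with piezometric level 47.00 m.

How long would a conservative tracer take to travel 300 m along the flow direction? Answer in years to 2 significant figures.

38 years

∂h/∂x = (45.22 − 46.77) / (-295 − 0) = +0.005254
∂h/∂y = (47.00 − 46.77) / (190 − 0) = +0.001211
|∇h| = √(0.005254² + 0.001211²) = 0.005392
Seepage velocity v = K·i/n = 0.84 × 0.005392 / 0.21 = 0.02157 m/day.
t = 300 / 0.02157 = 1.391e+04 days = 38.1 years.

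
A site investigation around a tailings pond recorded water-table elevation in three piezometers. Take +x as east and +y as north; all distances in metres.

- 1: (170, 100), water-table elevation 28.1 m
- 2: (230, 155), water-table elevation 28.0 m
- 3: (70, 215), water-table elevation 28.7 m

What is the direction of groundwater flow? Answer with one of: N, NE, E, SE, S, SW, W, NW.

Differences from 1: to 2 (Δx, Δy, Δh) = (60, 55, -0.1); to 3 = (-100, 115, +0.6).
Determinant of the coordinate differences = 60·115 − (-100)·55 = 12400.
∂h/∂x = [(-0.1)·115 − (+0.6)·55] / 12400 = -0.003589
∂h/∂y = [60·(+0.6) − (-100)·(-0.1)] / 12400 = +0.002097
Flow = −∇h = (+0.003589 east, -0.002097 north), which points southeast.

SE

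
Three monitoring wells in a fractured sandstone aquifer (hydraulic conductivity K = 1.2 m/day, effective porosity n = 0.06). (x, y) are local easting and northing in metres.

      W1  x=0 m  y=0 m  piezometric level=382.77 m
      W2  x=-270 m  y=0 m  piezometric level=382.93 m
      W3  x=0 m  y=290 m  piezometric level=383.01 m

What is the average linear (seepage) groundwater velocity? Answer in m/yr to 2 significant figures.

∂h/∂x = (382.93 − 382.77) / (-270 − 0) = -0.0005926
∂h/∂y = (383.01 − 382.77) / (290 − 0) = +0.0008276
|∇h| = √(-0.0005926² + 0.0008276²) = 0.001018
Seepage velocity v = K·i/n = 1.2 × 0.001018 / 0.06 = 0.02036 m/day = 7.436 m/yr.

7.4 m/yr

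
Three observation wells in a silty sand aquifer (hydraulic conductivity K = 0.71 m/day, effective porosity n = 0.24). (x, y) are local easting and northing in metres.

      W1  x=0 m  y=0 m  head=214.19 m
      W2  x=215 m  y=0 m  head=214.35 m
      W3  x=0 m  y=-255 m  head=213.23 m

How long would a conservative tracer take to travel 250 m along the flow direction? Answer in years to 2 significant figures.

60 years

∂h/∂x = (214.35 − 214.19) / (215 − 0) = +0.0007442
∂h/∂y = (213.23 − 214.19) / (-255 − 0) = +0.003765
|∇h| = √(0.0007442² + 0.003765²) = 0.003838
Seepage velocity v = K·i/n = 0.71 × 0.003838 / 0.24 = 0.01135 m/day.
t = 250 / 0.01135 = 2.203e+04 days = 60.3 years.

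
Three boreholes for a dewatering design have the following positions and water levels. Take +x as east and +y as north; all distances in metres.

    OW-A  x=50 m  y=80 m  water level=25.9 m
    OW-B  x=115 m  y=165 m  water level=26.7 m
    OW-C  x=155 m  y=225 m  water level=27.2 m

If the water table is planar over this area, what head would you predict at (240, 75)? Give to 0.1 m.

With h = a·x + b·y + c and OW-A as origin, the differences give:
  65·a + 85·b = +0.8
  105·a + 145·b = +1.3
Eliminate b (×145 and ×85, subtract): 500·a = 5.50 → a = ∂h/∂x = +0.01100
Back-substitute: b = ∂h/∂y = +0.0010000.
h(240, 75) = 25.9 + (+0.01100)·(190) + (+0.0010000)·(-5) = 25.9 +2.090 -0.005 = 27.985 m.

28.0 m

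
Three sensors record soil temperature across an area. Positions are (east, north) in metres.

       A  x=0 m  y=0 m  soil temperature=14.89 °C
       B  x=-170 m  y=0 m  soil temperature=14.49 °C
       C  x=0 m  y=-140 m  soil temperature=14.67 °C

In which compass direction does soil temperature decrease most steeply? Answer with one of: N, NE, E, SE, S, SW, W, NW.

SW

∂T/∂x = (14.49 − 14.89) / (-170 − 0) = +0.002353
∂T/∂y = (14.67 − 14.89) / (-140 − 0) = +0.001571
Steepest decrease is along −∇f = (-0.002353 E, -0.001571 N) → southwest.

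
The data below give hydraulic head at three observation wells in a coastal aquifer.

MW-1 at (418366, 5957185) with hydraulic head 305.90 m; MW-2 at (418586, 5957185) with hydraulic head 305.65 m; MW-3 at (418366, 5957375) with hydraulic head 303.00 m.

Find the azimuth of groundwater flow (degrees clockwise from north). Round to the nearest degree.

∂h/∂x = (305.65 − 305.90) / (418586 − 418366) = -0.001136
∂h/∂y = (303.00 − 305.90) / (5957375 − 5957185) = -0.01526
Flow direction (−∇h) has components (+0.001136 E, +0.01526 N).
Azimuth = atan2(E, N) = atan2(+0.001136, +0.01526) = 4.3° ≈ 004°.

004°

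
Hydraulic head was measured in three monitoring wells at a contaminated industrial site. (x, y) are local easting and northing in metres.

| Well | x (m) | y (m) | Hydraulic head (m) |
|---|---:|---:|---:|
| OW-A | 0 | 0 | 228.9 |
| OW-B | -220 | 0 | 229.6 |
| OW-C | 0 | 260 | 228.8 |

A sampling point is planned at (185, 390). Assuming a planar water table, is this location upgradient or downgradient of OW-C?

downgradient

∂h/∂x = (229.6 − 228.9) / (-220 − 0) = -0.003182
∂h/∂y = (228.8 − 228.9) / (260 − 0) = -0.0003846
Head at (185, 390) = 228.9 + (-0.003182)·(185) + (-0.0003846)·(390) = 228.16 m.
That is lower than the 228.8 m at OW-C, so the point is downgradient.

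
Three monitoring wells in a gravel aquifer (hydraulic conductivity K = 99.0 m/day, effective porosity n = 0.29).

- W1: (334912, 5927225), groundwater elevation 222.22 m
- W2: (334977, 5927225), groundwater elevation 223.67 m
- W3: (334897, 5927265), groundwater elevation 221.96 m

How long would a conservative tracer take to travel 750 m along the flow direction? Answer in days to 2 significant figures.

98 days

Taking W1 as reference: W2−W1 = (65, 0, +1.45); W3−W1 = (-15, 40, -0.26).
Solve a·Δx + b·Δy = Δh: det = 65·40 − (-15)·0 = 2600.
∂h/∂x = [(+1.45)·40 − (-0.26)·0] / 2600 = +0.02231
∂h/∂y = [65·(-0.26) − (-15)·(+1.45)] / 2600 = +0.001865
|∇h| = √(0.02231² + 0.001865²) = 0.02239
Seepage velocity v = K·i/n = 99.0 × 0.02239 / 0.29 = 7.643 m/day.
t = 750 / 7.643 = 98.13 days.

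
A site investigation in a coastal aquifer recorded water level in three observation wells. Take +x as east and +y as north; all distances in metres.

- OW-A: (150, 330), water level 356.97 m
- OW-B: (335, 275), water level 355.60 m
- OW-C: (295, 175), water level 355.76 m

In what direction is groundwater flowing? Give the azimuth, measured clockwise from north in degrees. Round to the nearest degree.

100°

Differences from OW-A: to OW-B (Δx, Δy, Δh) = (185, -55, -1.37); to OW-C = (145, -155, -1.21).
Solve a·Δx + b·Δy = Δh: det = 185·(-155) − 145·(-55) = -20700.
∂h/∂x = [(-1.37)·(-155) − (-1.21)·(-55)] / -20700 = -0.007043
∂h/∂y = [185·(-1.21) − 145·(-1.37)] / -20700 = +0.001217
Flow direction (−∇h) has components (+0.007043 E, -0.001217 N).
Azimuth = atan2(E, N) = atan2(+0.007043, -0.001217) = 99.8° ≈ 100°.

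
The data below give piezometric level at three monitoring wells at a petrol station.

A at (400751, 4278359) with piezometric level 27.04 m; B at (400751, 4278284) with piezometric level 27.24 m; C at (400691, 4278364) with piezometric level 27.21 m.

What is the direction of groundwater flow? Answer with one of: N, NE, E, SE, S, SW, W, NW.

Taking A as reference: B−A = (0, -75, +0.20); C−A = (-60, 5, +0.17).
Determinant of the coordinate differences = 0·5 − (-60)·(-75) = -4500.
∂h/∂x = [(+0.20)·5 − (+0.17)·(-75)] / -4500 = -0.003056
∂h/∂y = [0·(+0.17) − (-60)·(+0.20)] / -4500 = -0.002667
Flow = −∇h = (+0.003056 east, +0.002667 north), which points northeast.

NE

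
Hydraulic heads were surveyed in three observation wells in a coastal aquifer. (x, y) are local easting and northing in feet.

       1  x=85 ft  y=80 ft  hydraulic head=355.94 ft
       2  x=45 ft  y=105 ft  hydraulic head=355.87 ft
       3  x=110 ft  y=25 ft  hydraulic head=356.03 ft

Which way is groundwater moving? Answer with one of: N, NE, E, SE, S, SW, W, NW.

NW

With h = a·x + b·y + c and 1 as origin, the differences give:
  (-40)·a + 25·b = -0.07
  25·a + (-55)·b = +0.09
Eliminate b (×(-55) and ×25, subtract): 1575·a = 1.600 → a = ∂h/∂x = +0.001016
Back-substitute: b = ∂h/∂y = -0.001175.
Flow = −∇h = (-0.001016 east, +0.001175 north), which points northwest.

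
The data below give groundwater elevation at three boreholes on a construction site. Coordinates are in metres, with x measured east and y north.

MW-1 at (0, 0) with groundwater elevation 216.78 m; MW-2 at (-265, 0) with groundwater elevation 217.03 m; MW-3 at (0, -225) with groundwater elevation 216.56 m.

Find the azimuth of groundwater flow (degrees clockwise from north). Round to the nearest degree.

∂h/∂x = (217.03 − 216.78) / (-265 − 0) = -0.0009434
∂h/∂y = (216.56 − 216.78) / (-225 − 0) = +0.0009778
Flow direction (−∇h) has components (+0.0009434 E, -0.0009778 N).
Azimuth = atan2(E, N) = atan2(+0.0009434, -0.0009778) = 136.0° ≈ 136°.

136°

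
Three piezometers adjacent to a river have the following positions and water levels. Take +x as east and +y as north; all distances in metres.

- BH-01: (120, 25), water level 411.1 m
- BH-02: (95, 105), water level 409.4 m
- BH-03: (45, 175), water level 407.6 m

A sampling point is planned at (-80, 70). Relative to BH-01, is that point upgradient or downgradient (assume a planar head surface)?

With h = a·x + b·y + c and BH-01 as origin, the differences give:
  (-25)·a + 80·b = -1.7
  (-75)·a + 150·b = -3.5
Eliminate b (×150 and ×80, subtract): 2250·a = 25.00 → a = ∂h/∂x = +0.01111
Back-substitute: b = ∂h/∂y = -0.01778.
Head at (-80, 70) = 411.1 + (+0.01111)·(-200) + (-0.01778)·(45) = 408.08 m.
That is lower than the 411.1 m at BH-01, so the point is downgradient.

downgradient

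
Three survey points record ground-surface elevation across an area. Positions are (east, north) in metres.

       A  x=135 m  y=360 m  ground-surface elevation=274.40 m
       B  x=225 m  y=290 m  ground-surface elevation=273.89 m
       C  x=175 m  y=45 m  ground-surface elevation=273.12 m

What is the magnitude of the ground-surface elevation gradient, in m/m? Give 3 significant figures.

0.00464 m/m

Taking A as reference: B−A = (90, -70, -0.51); C−A = (40, -315, -1.28).
Determinant of the coordinate differences = 90·(-315) − 40·(-70) = -25550.
∂z/∂x = [(-0.51)·(-315) − (-1.28)·(-70)] / -25550 = -0.002781
∂z/∂y = [90·(-1.28) − 40·(-0.51)] / -25550 = +0.003710
|∇f| = √(-0.002781² + 0.003710²) = 0.004637 m/m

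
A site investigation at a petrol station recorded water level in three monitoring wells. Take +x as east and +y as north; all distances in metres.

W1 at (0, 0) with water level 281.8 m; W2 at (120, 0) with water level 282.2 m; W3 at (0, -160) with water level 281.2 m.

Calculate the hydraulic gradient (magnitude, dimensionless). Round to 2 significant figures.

0.0050

∂h/∂x = (282.2 − 281.8) / (120 − 0) = +0.003333
∂h/∂y = (281.2 − 281.8) / (-160 − 0) = +0.003750
|∇h| = √(0.003333² + 0.003750²) = 0.005017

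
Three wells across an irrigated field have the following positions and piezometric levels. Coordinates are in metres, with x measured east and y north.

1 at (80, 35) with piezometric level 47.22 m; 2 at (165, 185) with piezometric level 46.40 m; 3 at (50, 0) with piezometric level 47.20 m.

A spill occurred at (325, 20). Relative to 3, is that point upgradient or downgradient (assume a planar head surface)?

upgradient

Three-point gradient (reference 1): Δ to 2 = (85, 150, -0.82), Δ to 3 = (-30, -35, -0.02).
∂h/∂x = +0.02079, ∂h/∂y = -0.01725 (det = 1525).
Head at (325, 20) = 47.22 + (+0.02079)·(245) + (-0.01725)·(-15) = 52.57 m.
That is higher than the 47.20 m at 3, so the point is upgradient.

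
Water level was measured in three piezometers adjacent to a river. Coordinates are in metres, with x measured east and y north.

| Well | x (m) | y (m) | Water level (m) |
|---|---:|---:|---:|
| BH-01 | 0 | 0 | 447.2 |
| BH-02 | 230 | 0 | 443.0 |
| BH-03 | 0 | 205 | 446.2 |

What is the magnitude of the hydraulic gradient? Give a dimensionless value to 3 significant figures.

0.0189

∂h/∂x = (443.0 − 447.2) / (230 − 0) = -0.01826
∂h/∂y = (446.2 − 447.2) / (205 − 0) = -0.004878
|∇h| = √(-0.01826² + -0.004878²) = 0.0189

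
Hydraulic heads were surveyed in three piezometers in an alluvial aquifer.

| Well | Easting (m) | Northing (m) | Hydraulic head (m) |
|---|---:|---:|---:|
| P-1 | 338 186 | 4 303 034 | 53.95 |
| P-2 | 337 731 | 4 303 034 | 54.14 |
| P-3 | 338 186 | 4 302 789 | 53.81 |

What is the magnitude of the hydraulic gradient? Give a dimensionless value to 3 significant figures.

0.000708

∂h/∂x = (54.14 − 53.95) / (337731 − 338186) = -0.0004176
∂h/∂y = (53.81 − 53.95) / (4302789 − 4303034) = +0.0005714
|∇h| = √(-0.0004176² + 0.0005714²) = 0.0007077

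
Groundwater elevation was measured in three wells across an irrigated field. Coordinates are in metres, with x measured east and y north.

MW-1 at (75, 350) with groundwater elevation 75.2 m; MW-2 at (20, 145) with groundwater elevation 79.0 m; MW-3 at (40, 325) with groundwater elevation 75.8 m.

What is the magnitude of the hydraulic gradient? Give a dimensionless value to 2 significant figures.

Three-point gradient (reference MW-1): Δ to MW-2 = (-55, -205, +3.8), Δ to MW-3 = (-35, -25, +0.6).
∂h/∂x = -0.004828, ∂h/∂y = -0.01724 (det = -5800).
|∇h| = √(-0.004828² + -0.01724²) = 0.0179

0.018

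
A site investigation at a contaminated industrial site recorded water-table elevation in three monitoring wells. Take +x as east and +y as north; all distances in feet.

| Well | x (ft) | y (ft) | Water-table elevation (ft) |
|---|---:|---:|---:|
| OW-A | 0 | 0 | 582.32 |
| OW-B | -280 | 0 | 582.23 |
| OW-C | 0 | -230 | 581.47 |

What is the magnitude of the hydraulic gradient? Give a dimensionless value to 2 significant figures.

0.0037

∂h/∂x = (582.23 − 582.32) / (-280 − 0) = +0.0003214
∂h/∂y = (581.47 − 582.32) / (-230 − 0) = +0.003696
|∇h| = √(0.0003214² + 0.003696²) = 0.00371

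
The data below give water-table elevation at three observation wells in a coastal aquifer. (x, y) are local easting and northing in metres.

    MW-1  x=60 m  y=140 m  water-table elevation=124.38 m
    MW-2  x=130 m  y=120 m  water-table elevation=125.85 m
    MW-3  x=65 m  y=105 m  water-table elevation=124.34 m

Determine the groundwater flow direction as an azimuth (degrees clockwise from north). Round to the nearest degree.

259°

Taking MW-1 as reference: MW-2−MW-1 = (70, -20, +1.47); MW-3−MW-1 = (5, -35, -0.04).
Solve a·Δx + b·Δy = Δh: det = 70·(-35) − 5·(-20) = -2350.
∂h/∂x = [(+1.47)·(-35) − (-0.04)·(-20)] / -2350 = +0.02223
∂h/∂y = [70·(-0.04) − 5·(+1.47)] / -2350 = +0.004319
Flow direction (−∇h) has components (-0.02223 E, -0.004319 N).
Azimuth = atan2(E, N) = atan2(-0.02223, -0.004319) = 259.0° ≈ 259°.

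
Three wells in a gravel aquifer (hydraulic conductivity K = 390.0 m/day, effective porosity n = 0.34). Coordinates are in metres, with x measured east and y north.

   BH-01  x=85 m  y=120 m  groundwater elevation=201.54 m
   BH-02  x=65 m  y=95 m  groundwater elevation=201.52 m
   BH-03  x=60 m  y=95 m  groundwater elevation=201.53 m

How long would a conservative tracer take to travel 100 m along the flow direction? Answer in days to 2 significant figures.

28 days

With h = a·x + b·y + c and BH-01 as origin, the differences give:
  (-20)·a + (-25)·b = -0.02
  (-25)·a + (-25)·b = -0.01
Eliminate b (×(-25) and ×(-25), subtract): -125·a = 0.250 → a = ∂h/∂x = -0.002000
Back-substitute: b = ∂h/∂y = +0.002400.
|∇h| = √(-0.002000² + 0.002400²) = 0.003124
Seepage velocity v = K·i/n = 390.0 × 0.003124 / 0.34 = 3.583 m/day.
t = 100 / 3.583 = 27.91 days.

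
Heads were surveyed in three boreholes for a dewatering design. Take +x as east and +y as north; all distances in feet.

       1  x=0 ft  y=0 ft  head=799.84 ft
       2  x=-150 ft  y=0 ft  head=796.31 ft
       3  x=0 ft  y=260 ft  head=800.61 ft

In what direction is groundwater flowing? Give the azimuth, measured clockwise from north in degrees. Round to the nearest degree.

∂h/∂x = (796.31 − 799.84) / (-150 − 0) = +0.02353
∂h/∂y = (800.61 − 799.84) / (260 − 0) = +0.002962
Flow direction (−∇h) has components (-0.02353 E, -0.002962 N).
Azimuth = atan2(E, N) = atan2(-0.02353, -0.002962) = 262.8° ≈ 263°.

263°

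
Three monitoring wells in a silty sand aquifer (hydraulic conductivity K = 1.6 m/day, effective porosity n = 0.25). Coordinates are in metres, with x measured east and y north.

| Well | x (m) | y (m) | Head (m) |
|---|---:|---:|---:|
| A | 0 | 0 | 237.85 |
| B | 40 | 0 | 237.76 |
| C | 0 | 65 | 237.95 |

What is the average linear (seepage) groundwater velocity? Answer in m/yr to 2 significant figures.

∂h/∂x = (237.76 − 237.85) / (40 − 0) = -0.002250
∂h/∂y = (237.95 − 237.85) / (65 − 0) = +0.001538
|∇h| = √(-0.002250² + 0.001538²) = 0.002725
Seepage velocity v = K·i/n = 1.6 × 0.002725 / 0.25 = 0.01744 m/day = 6.37 m/yr.

6.4 m/yr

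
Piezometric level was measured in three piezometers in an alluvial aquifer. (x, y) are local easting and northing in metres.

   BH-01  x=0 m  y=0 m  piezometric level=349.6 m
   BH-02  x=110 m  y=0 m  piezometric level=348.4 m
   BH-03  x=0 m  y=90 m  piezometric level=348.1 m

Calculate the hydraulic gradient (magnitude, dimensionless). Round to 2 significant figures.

0.020

∂h/∂x = (348.4 − 349.6) / (110 − 0) = -0.01091
∂h/∂y = (348.1 − 349.6) / (90 − 0) = -0.01667
|∇h| = √(-0.01091² + -0.01667²) = 0.01992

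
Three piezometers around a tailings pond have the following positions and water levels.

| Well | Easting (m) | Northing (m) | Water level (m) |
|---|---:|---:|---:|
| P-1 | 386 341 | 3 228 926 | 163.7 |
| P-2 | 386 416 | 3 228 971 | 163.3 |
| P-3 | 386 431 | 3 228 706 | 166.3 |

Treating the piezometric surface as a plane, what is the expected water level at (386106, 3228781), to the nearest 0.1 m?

Differences from P-1: to P-2 (Δx, Δy, Δh) = (75, 45, -0.4); to P-3 = (90, -220, +2.6).
Solve a·Δx + b·Δy = Δh: det = 75·(-220) − 90·45 = -20550.
∂h/∂x = [(-0.4)·(-220) − (+2.6)·45] / -20550 = +0.001411
∂h/∂y = [75·(+2.6) − 90·(-0.4)] / -20550 = -0.01124
h(386106, 3228781) = 163.7 + (+0.001411)·(-235) + (-0.01124)·(-145) = 163.7 -0.332 +1.630 = 164.998 m.

165.0 m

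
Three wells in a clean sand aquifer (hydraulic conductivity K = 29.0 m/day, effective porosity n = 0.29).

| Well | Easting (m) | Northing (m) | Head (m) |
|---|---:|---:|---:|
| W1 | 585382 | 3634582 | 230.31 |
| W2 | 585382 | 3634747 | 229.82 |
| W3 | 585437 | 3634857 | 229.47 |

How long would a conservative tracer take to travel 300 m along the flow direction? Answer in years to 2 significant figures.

2.7 years

Taking W1 as reference: W2−W1 = (0, 165, -0.49); W3−W1 = (55, 275, -0.84).
Solve a·Δx + b·Δy = Δh: det = 0·275 − 55·165 = -9075.
∂h/∂x = [(-0.49)·275 − (-0.84)·165] / -9075 = -0.0004242
∂h/∂y = [0·(-0.84) − 55·(-0.49)] / -9075 = -0.002970
|∇h| = √(-0.0004242² + -0.002970²) = 0.003
Seepage velocity v = K·i/n = 29.0 × 0.003 / 0.29 = 0.3 m/day.
t = 300 / 0.3 = 1000 days = 2.74 years.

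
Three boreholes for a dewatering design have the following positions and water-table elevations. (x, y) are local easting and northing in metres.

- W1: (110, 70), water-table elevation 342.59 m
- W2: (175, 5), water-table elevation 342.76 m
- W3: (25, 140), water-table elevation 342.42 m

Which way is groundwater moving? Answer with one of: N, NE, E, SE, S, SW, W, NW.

Taking W1 as reference: W2−W1 = (65, -65, +0.17); W3−W1 = (-85, 70, -0.17).
Solve a·Δx + b·Δy = Δh: det = 65·70 − (-85)·(-65) = -975.
∂h/∂x = [(+0.17)·70 − (-0.17)·(-65)] / -975 = -0.0008718
∂h/∂y = [65·(-0.17) − (-85)·(+0.17)] / -975 = -0.003487
Flow = −∇h = (+0.0008718 east, +0.003487 north), which points north.

N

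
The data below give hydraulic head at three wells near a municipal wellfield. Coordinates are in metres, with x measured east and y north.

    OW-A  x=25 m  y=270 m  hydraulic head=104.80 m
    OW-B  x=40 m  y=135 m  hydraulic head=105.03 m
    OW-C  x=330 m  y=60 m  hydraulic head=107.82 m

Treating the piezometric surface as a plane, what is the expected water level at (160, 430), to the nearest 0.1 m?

Taking OW-A as reference: OW-B−OW-A = (15, -135, +0.23); OW-C−OW-A = (305, -210, +3.02).
Determinant of the coordinate differences = 15·(-210) − 305·(-135) = 38025.
∂h/∂x = [(+0.23)·(-210) − (+3.02)·(-135)] / 38025 = +0.009452
∂h/∂y = [15·(+3.02) − 305·(+0.23)] / 38025 = -0.0006535
h(160, 430) = 104.80 + (+0.009452)·(135) + (-0.0006535)·(160) = 104.80 +1.276 -0.105 = 105.971 m.

106.0 m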